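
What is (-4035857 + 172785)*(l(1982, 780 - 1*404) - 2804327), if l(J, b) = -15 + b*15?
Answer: 10811587332544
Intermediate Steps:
l(J, b) = -15 + 15*b
(-4035857 + 172785)*(l(1982, 780 - 1*404) - 2804327) = (-4035857 + 172785)*((-15 + 15*(780 - 1*404)) - 2804327) = -3863072*((-15 + 15*(780 - 404)) - 2804327) = -3863072*((-15 + 15*376) - 2804327) = -3863072*((-15 + 5640) - 2804327) = -3863072*(5625 - 2804327) = -3863072*(-2798702) = 10811587332544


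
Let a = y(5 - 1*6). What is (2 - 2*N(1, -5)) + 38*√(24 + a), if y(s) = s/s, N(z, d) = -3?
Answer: 198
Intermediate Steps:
y(s) = 1
a = 1
(2 - 2*N(1, -5)) + 38*√(24 + a) = (2 - 2*(-3)) + 38*√(24 + 1) = (2 + 6) + 38*√25 = 8 + 38*5 = 8 + 190 = 198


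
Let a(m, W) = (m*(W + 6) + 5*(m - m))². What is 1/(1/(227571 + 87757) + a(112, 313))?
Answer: 315328/402513033674753 ≈ 7.8340e-10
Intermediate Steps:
a(m, W) = m²*(6 + W)² (a(m, W) = (m*(6 + W) + 5*0)² = (m*(6 + W) + 0)² = (m*(6 + W))² = m²*(6 + W)²)
1/(1/(227571 + 87757) + a(112, 313)) = 1/(1/(227571 + 87757) + 112²*(6 + 313)²) = 1/(1/315328 + 12544*319²) = 1/(1/315328 + 12544*101761) = 1/(1/315328 + 1276489984) = 1/(402513033674753/315328) = 315328/402513033674753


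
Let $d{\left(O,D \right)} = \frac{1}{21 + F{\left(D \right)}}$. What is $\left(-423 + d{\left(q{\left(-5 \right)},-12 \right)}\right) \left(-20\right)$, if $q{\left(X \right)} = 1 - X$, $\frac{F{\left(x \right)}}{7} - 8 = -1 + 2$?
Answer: $\frac{177655}{21} \approx 8459.8$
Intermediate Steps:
$F{\left(x \right)} = 63$ ($F{\left(x \right)} = 56 + 7 \left(-1 + 2\right) = 56 + 7 \cdot 1 = 56 + 7 = 63$)
$d{\left(O,D \right)} = \frac{1}{84}$ ($d{\left(O,D \right)} = \frac{1}{21 + 63} = \frac{1}{84}$)
$\left(-423 + d{\left(q{\left(-5 \right)},-12 \right)}\right) \left(-20\right) = \left(-423 + \frac{1}{84}\right) \left(-20\right) = \left(- \frac{35531}{84}\right) \left(-20\right) = \frac{177655}{21}$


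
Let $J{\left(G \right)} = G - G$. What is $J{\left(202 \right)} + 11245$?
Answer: $11245$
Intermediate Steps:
$J{\left(G \right)} = 0$
$J{\left(202 \right)} + 11245 = 0 + 11245 = 11245$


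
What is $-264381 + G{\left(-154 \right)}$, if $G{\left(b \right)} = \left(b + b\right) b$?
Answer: $-216949$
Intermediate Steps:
$G{\left(b \right)} = 2 b^{2}$ ($G{\left(b \right)} = 2 b b = 2 b^{2}$)
$-264381 + G{\left(-154 \right)} = -264381 + 2 \left(-154\right)^{2} = -264381 + 2 \cdot 23716 = -264381 + 47432 = -216949$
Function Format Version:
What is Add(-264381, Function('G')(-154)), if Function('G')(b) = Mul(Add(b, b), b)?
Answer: -216949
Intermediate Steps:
Function('G')(b) = Mul(2, Pow(b, 2)) (Function('G')(b) = Mul(Mul(2, b), b) = Mul(2, Pow(b, 2)))
Add(-264381, Function('G')(-154)) = Add(-264381, Mul(2, Pow(-154, 2))) = Add(-264381, Mul(2, 23716)) = Add(-264381, 47432) = -216949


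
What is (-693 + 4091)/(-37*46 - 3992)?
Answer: -1699/2847 ≈ -0.59677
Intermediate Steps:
(-693 + 4091)/(-37*46 - 3992) = 3398/(-1702 - 3992) = 3398/(-5694) = 3398*(-1/5694) = -1699/2847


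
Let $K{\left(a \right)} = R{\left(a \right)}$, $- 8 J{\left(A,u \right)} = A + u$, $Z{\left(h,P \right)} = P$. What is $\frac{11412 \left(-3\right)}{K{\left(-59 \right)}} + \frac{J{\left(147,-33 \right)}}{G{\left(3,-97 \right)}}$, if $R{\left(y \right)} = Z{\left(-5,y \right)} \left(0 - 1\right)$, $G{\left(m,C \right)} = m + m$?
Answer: $- \frac{275009}{472} \approx -582.65$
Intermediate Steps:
$G{\left(m,C \right)} = 2 m$
$R{\left(y \right)} = - y$ ($R{\left(y \right)} = y \left(0 - 1\right) = y \left(-1\right) = - y$)
$J{\left(A,u \right)} = - \frac{A}{8} - \frac{u}{8}$ ($J{\left(A,u \right)} = - \frac{A + u}{8} = - \frac{A}{8} - \frac{u}{8}$)
$K{\left(a \right)} = - a$
$\frac{11412 \left(-3\right)}{K{\left(-59 \right)}} + \frac{J{\left(147,-33 \right)}}{G{\left(3,-97 \right)}} = \frac{11412 \left(-3\right)}{\left(-1\right) \left(-59\right)} + \frac{\left(- \frac{1}{8}\right) 147 - - \frac{33}{8}}{2 \cdot 3} = - \frac{34236}{59} + \frac{- \frac{147}{8} + \frac{33}{8}}{6} = \left(-34236\right) \frac{1}{59} - \frac{19}{8} = - \frac{34236}{59} - \frac{19}{8} = - \frac{275009}{472}$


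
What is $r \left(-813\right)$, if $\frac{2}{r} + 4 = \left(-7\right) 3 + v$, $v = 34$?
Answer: $- \frac{542}{3} \approx -180.67$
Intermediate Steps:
$r = \frac{2}{9}$ ($r = \frac{2}{-4 + \left(\left(-7\right) 3 + 34\right)} = \frac{2}{-4 + \left(-21 + 34\right)} = \frac{2}{-4 + 13} = \frac{2}{9} \approx 0.22222$)
$r \left(-813\right) = \frac{2}{9} \left(-813\right) = - \frac{542}{3}$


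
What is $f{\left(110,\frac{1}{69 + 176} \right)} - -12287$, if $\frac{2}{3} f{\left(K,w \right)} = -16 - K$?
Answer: $12098$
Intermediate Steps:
$f{\left(K,w \right)} = -24 - \frac{3 K}{2}$ ($f{\left(K,w \right)} = \frac{3 \left(-16 - K\right)}{2} = -24 - \frac{3 K}{2}$)
$f{\left(110,\frac{1}{69 + 176} \right)} - -12287 = \left(-24 - 165\right) - -12287 = \left(-24 - 165\right) + 12287 = -189 + 12287 = 12098$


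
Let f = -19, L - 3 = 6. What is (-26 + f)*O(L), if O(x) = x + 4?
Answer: -585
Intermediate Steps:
L = 9 (L = 3 + 6 = 9)
O(x) = 4 + x
(-26 + f)*O(L) = (-26 - 19)*(4 + 9) = -45*13 = -585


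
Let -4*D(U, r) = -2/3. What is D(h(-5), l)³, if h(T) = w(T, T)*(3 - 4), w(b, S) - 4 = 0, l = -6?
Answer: 1/216 ≈ 0.0046296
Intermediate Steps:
w(b, S) = 4 (w(b, S) = 4 + 0 = 4)
h(T) = -4 (h(T) = 4*(3 - 4) = 4*(-1) = -4)
D(U, r) = ⅙ (D(U, r) = -(-1)/(2*3) = -¼*(-⅔) = ⅙)
D(h(-5), l)³ = (⅙)³ = 1/216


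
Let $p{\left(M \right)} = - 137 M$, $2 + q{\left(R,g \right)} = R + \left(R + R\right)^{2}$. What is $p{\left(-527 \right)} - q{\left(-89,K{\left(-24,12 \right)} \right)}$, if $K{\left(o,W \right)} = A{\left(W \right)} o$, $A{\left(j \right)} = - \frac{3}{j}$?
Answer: $40606$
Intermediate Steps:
$K{\left(o,W \right)} = - \frac{3 o}{W}$ ($K{\left(o,W \right)} = - \frac{3}{W} o = - \frac{3 o}{W}$)
$q{\left(R,g \right)} = -2 + R + 4 R^{2}$ ($q{\left(R,g \right)} = -2 + \left(R + \left(R + R\right)^{2}\right) = -2 + \left(R + \left(2 R\right)^{2}\right) = -2 + \left(R + 4 R^{2}\right) = -2 + R + 4 R^{2}$)
$p{\left(-527 \right)} - q{\left(-89,K{\left(-24,12 \right)} \right)} = \left(-137\right) \left(-527\right) - \left(-2 - 89 + 4 \left(-89\right)^{2}\right) = 72199 - \left(-2 - 89 + 4 \cdot 7921\right) = 72199 - \left(-2 - 89 + 31684\right) = 72199 - 31593 = 40606$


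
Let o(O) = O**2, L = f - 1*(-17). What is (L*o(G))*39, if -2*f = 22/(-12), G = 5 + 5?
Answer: 69875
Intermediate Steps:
G = 10
f = 11/12 (f = -11/(-12) = -11*(-1)/12 = -1/2*(-11/6) = 11/12 ≈ 0.91667)
L = 215/12 (L = 11/12 - 1*(-17) = 11/12 + 17 = 215/12 ≈ 17.917)
(L*o(G))*39 = ((215/12)*10**2)*39 = ((215/12)*100)*39 = (5375/3)*39 = 69875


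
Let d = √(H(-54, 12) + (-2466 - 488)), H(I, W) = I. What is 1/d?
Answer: -I*√47/376 ≈ -0.018233*I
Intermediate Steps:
d = 8*I*√47 (d = √(-54 + (-2466 - 488)) = √(-54 - 2954) = √(-3008) = 8*I*√47 ≈ 54.845*I)
1/d = 1/(8*I*√47) = -I*√47/376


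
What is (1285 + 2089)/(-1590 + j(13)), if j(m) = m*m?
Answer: -482/203 ≈ -2.3744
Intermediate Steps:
j(m) = m²
(1285 + 2089)/(-1590 + j(13)) = (1285 + 2089)/(-1590 + 13²) = 3374/(-1590 + 169) = 3374/(-1421) = 3374*(-1/1421) = -482/203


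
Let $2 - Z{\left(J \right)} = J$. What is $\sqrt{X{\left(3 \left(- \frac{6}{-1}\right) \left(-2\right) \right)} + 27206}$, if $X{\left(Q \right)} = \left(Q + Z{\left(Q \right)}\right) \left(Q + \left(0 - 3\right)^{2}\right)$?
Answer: $4 \sqrt{1697} \approx 164.78$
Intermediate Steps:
$Z{\left(J \right)} = 2 - J$
$X{\left(Q \right)} = 18 + 2 Q$ ($X{\left(Q \right)} = \left(Q - \left(-2 + Q\right)\right) \left(Q + \left(0 - 3\right)^{2}\right) = 2 \left(Q + \left(-3\right)^{2}\right) = 2 \left(Q + 9\right) = 2 \left(9 + Q\right) = 18 + 2 Q$)
$\sqrt{X{\left(3 \left(- \frac{6}{-1}\right) \left(-2\right) \right)} + 27206} = \sqrt{\left(18 + 2 \cdot 3 \left(- \frac{6}{-1}\right) \left(-2\right)\right) + 27206} = \sqrt{\left(18 + 2 \cdot 3 \left(\left(-6\right) \left(-1\right)\right) \left(-2\right)\right) + 27206} = \sqrt{\left(18 + 2 \cdot 3 \cdot 6 \left(-2\right)\right) + 27206} = \sqrt{\left(18 + 2 \cdot 18 \left(-2\right)\right) + 27206} = \sqrt{\left(18 + 2 \left(-36\right)\right) + 27206} = \sqrt{\left(18 - 72\right) + 27206} = \sqrt{-54 + 27206} = \sqrt{27152} = 4 \sqrt{1697}$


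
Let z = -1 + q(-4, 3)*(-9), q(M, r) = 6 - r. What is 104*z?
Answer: -2912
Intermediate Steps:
z = -28 (z = -1 + (6 - 1*3)*(-9) = -1 + (6 - 3)*(-9) = -1 + 3*(-9) = -1 - 27 = -28)
104*z = 104*(-28) = -2912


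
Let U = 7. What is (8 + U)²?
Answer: 225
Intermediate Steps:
(8 + U)² = (8 + 7)² = 15² = 225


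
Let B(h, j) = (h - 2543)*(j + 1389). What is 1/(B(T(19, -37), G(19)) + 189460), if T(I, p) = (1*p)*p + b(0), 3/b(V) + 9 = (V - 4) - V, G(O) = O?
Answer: -13/19030140 ≈ -6.8313e-7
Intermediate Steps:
b(V) = -3/13 (b(V) = 3/(-9 + ((V - 4) - V)) = 3/(-9 + ((-4 + V) - V)) = 3/(-9 - 4) = 3/(-13) = 3*(-1/13) = -3/13)
T(I, p) = -3/13 + p² (T(I, p) = (1*p)*p - 3/13 = p*p - 3/13 = p² - 3/13 = -3/13 + p²)
B(h, j) = (-2543 + h)*(1389 + j)
1/(B(T(19, -37), G(19)) + 189460) = 1/((-3532227 - 2543*19 + 1389*(-3/13 + (-37)²) + (-3/13 + (-37)²)*19) + 189460) = 1/((-3532227 - 48317 + 1389*(-3/13 + 1369) + (-3/13 + 1369)*19) + 189460) = 1/((-3532227 - 48317 + 1389*(17794/13) + (17794/13)*19) + 189460) = 1/((-3532227 - 48317 + 24715866/13 + 338086/13) + 189460) = 1/(-21493120/13 + 189460) = 1/(-19030140/13) = -13/19030140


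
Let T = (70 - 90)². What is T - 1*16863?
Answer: -16463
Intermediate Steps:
T = 400 (T = (-20)² = 400)
T - 1*16863 = 400 - 1*16863 = 400 - 16863 = -16463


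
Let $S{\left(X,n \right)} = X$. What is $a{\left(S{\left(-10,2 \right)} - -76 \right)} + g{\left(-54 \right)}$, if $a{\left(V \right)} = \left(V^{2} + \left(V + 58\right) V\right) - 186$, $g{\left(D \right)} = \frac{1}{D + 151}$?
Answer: $\frac{1198339}{97} \approx 12354.0$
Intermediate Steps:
$g{\left(D \right)} = \frac{1}{151 + D}$
$a{\left(V \right)} = -186 + V^{2} + V \left(58 + V\right)$ ($a{\left(V \right)} = \left(V^{2} + \left(58 + V\right) V\right) - 186 = \left(V^{2} + V \left(58 + V\right)\right) - 186 = -186 + V^{2} + V \left(58 + V\right)$)
$a{\left(S{\left(-10,2 \right)} - -76 \right)} + g{\left(-54 \right)} = \left(-186 + 2 \left(-10 - -76\right)^{2} + 58 \left(-10 - -76\right)\right) + \frac{1}{151 - 54} = \left(-186 + 2 \left(-10 + 76\right)^{2} + 58 \left(-10 + 76\right)\right) + \frac{1}{97} = \left(-186 + 2 \cdot 66^{2} + 58 \cdot 66\right) + \frac{1}{97} = \left(-186 + 2 \cdot 4356 + 3828\right) + \frac{1}{97} = \left(-186 + 8712 + 3828\right) + \frac{1}{97} = 12354 + \frac{1}{97} = \frac{1198339}{97}$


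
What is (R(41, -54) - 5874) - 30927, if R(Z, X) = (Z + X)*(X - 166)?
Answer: -33941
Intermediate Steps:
R(Z, X) = (-166 + X)*(X + Z) (R(Z, X) = (X + Z)*(-166 + X) = (-166 + X)*(X + Z))
(R(41, -54) - 5874) - 30927 = (((-54)**2 - 166*(-54) - 166*41 - 54*41) - 5874) - 30927 = ((2916 + 8964 - 6806 - 2214) - 5874) - 30927 = (2860 - 5874) - 30927 = -3014 - 30927 = -33941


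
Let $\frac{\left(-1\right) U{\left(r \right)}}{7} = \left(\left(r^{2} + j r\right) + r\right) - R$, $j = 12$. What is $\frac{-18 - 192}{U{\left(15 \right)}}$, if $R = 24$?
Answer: $\frac{5}{66} \approx 0.075758$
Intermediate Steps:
$U{\left(r \right)} = 168 - 91 r - 7 r^{2}$ ($U{\left(r \right)} = - 7 \left(\left(\left(r^{2} + 12 r\right) + r\right) - 24\right) = - 7 \left(\left(r^{2} + 13 r\right) - 24\right) = - 7 \left(-24 + r^{2} + 13 r\right) = 168 - 91 r - 7 r^{2}$)
$\frac{-18 - 192}{U{\left(15 \right)}} = \frac{-18 - 192}{168 - 1365 - 7 \cdot 15^{2}} = \frac{-18 - 192}{168 - 1365 - 1575} = - \frac{210}{168 - 1365 - 1575} = - \frac{210}{-2772} = \left(-210\right) \left(- \frac{1}{2772}\right) = \frac{5}{66}$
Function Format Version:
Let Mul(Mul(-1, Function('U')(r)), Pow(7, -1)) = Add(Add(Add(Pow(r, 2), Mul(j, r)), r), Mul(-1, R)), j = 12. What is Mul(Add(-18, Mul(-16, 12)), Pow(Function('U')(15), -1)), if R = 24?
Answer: Rational(5, 66) ≈ 0.075758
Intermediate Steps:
Function('U')(r) = Add(168, Mul(-91, r), Mul(-7, Pow(r, 2))) (Function('U')(r) = Mul(-7, Add(Add(Add(Pow(r, 2), Mul(12, r)), r), Mul(-1, 24))) = Mul(-7, Add(Add(Pow(r, 2), Mul(13, r)), -24)) = Mul(-7, Add(-24, Pow(r, 2), Mul(13, r))) = Add(168, Mul(-91, r), Mul(-7, Pow(r, 2))))
Mul(Add(-18, Mul(-16, 12)), Pow(Function('U')(15), -1)) = Mul(Add(-18, Mul(-16, 12)), Pow(Add(168, Mul(-91, 15), Mul(-7, Pow(15, 2))), -1)) = Mul(Add(-18, -192), Pow(Add(168, -1365, Mul(-7, 225)), -1)) = Mul(-210, Pow(Add(168, -1365, -1575), -1)) = Mul(-210, Pow(-2772, -1)) = Mul(-210, Rational(-1, 2772)) = Rational(5, 66)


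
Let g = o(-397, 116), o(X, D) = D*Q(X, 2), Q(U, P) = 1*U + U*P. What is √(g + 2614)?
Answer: I*√135542 ≈ 368.16*I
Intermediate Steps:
Q(U, P) = U + P*U
o(X, D) = 3*D*X (o(X, D) = D*(X*(1 + 2)) = D*(X*3) = D*(3*X) = 3*D*X)
g = -138156 (g = 3*116*(-397) = -138156)
√(g + 2614) = √(-138156 + 2614) = √(-135542) = I*√135542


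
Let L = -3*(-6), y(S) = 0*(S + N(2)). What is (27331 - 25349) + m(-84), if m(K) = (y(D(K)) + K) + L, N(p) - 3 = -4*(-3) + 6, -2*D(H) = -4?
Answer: 1916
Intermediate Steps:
D(H) = 2 (D(H) = -½*(-4) = 2)
N(p) = 21 (N(p) = 3 + (-4*(-3) + 6) = 3 + (12 + 6) = 3 + 18 = 21)
y(S) = 0 (y(S) = 0*(S + 21) = 0*(21 + S) = 0)
L = 18
m(K) = 18 + K (m(K) = (0 + K) + 18 = K + 18 = 18 + K)
(27331 - 25349) + m(-84) = (27331 - 25349) + (18 - 84) = 1982 - 66 = 1916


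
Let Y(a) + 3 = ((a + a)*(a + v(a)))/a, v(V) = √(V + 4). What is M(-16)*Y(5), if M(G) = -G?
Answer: 208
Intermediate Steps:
v(V) = √(4 + V)
Y(a) = -3 + 2*a + 2*√(4 + a) (Y(a) = -3 + ((a + a)*(a + √(4 + a)))/a = -3 + ((2*a)*(a + √(4 + a)))/a = -3 + (2*a*(a + √(4 + a)))/a = -3 + (2*a + 2*√(4 + a)) = -3 + 2*a + 2*√(4 + a))
M(-16)*Y(5) = (-1*(-16))*(-3 + 2*5 + 2*√(4 + 5)) = 16*(-3 + 10 + 2*√9) = 16*(-3 + 10 + 2*3) = 16*(-3 + 10 + 6) = 16*13 = 208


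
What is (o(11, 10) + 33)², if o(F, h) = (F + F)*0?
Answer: 1089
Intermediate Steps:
o(F, h) = 0 (o(F, h) = (2*F)*0 = 0)
(o(11, 10) + 33)² = (0 + 33)² = 33² = 1089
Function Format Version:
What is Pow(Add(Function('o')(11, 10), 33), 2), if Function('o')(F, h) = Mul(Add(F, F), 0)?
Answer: 1089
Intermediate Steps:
Function('o')(F, h) = 0 (Function('o')(F, h) = Mul(Mul(2, F), 0) = 0)
Pow(Add(Function('o')(11, 10), 33), 2) = Pow(Add(0, 33), 2) = Pow(33, 2) = 1089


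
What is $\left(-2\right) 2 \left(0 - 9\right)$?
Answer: $36$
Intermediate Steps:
$\left(-2\right) 2 \left(0 - 9\right) = - 4 \left(0 - 9\right) = \left(-4\right) \left(-9\right) = 36$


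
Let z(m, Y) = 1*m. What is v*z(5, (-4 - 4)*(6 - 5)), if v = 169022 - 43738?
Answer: 626420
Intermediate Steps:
z(m, Y) = m
v = 125284
v*z(5, (-4 - 4)*(6 - 5)) = 125284*5 = 626420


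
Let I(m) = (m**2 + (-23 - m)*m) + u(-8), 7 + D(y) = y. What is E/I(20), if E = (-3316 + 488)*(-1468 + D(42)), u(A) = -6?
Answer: -2026262/233 ≈ -8696.4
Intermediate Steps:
D(y) = -7 + y
I(m) = -6 + m**2 + m*(-23 - m) (I(m) = (m**2 + (-23 - m)*m) - 6 = (m**2 + m*(-23 - m)) - 6 = -6 + m**2 + m*(-23 - m))
E = 4052524 (E = (-3316 + 488)*(-1468 + (-7 + 42)) = -2828*(-1468 + 35) = -2828*(-1433) = 4052524)
E/I(20) = 4052524/(-6 - 23*20) = 4052524/(-6 - 460) = 4052524/(-466) = 4052524*(-1/466) = -2026262/233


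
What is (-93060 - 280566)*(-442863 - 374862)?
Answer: 305523320850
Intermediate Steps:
(-93060 - 280566)*(-442863 - 374862) = -373626*(-817725) = 305523320850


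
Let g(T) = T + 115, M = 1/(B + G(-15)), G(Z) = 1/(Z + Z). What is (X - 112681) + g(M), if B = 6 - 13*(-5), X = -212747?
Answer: -692591347/2129 ≈ -3.2531e+5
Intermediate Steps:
G(Z) = 1/(2*Z)
B = 71 (B = 6 + 65 = 71)
M = 30/2129 (M = 1/(71 + (½)/(-15)) = 1/(71 + (½)*(-1/15)) = 1/(71 - 1/30) = 1/(2129/30) = 30/2129 ≈ 0.014091)
g(T) = 115 + T
(X - 112681) + g(M) = (-212747 - 112681) + (115 + 30/2129) = -325428 + 244865/2129 = -692591347/2129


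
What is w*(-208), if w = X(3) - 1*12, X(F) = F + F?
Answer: 1248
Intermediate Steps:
X(F) = 2*F
w = -6 (w = 2*3 - 1*12 = 6 - 12 = -6)
w*(-208) = -6*(-208) = 1248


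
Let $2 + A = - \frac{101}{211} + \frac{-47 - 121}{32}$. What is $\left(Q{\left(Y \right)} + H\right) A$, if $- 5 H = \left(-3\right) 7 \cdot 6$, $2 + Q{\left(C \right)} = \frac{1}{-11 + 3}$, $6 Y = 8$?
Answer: $- \frac{6020729}{33760} \approx -178.34$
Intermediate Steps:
$Y = \frac{4}{3}$ ($Y = \frac{1}{6} \cdot 8 = \frac{4}{3} \approx 1.3333$)
$A = - \frac{6523}{844}$ ($A = -2 + \left(- \frac{101}{211} + \frac{-47 - 121}{32}\right) = -2 + \left(\left(-101\right) \frac{1}{211} + \left(-47 - 121\right) \frac{1}{32}\right) = -2 - \frac{4835}{844} = - \frac{6523}{844} \approx -7.7287$)
$Q{\left(C \right)} = - \frac{17}{8}$ ($Q{\left(C \right)} = -2 + \frac{1}{-11 + 3} = -2 + \frac{1}{-8} = -2 - \frac{1}{8} = - \frac{17}{8}$)
$H = \frac{126}{5}$ ($H = - \frac{\left(-3\right) 7 \cdot 6}{5} = - \frac{\left(-21\right) 6}{5} = \left(- \frac{1}{5}\right) \left(-126\right) = \frac{126}{5} \approx 25.2$)
$\left(Q{\left(Y \right)} + H\right) A = \left(- \frac{17}{8} + \frac{126}{5}\right) \left(- \frac{6523}{844}\right) = \frac{923}{40} \left(- \frac{6523}{844}\right) = - \frac{6020729}{33760}$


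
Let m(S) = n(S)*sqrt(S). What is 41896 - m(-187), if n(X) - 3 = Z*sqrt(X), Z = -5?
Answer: 40961 - 3*I*sqrt(187) ≈ 40961.0 - 41.024*I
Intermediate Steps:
n(X) = 3 - 5*sqrt(X)
m(S) = sqrt(S)*(3 - 5*sqrt(S)) (m(S) = (3 - 5*sqrt(S))*sqrt(S) = sqrt(S)*(3 - 5*sqrt(S)))
41896 - m(-187) = 41896 - (-5*(-187) + 3*sqrt(-187)) = 41896 - (935 + 3*(I*sqrt(187))) = 41896 - (935 + 3*I*sqrt(187)) = 41896 + (-935 - 3*I*sqrt(187)) = 40961 - 3*I*sqrt(187)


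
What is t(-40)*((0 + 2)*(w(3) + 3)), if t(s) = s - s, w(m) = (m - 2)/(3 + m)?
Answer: 0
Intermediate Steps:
w(m) = (-2 + m)/(3 + m)
t(s) = 0
t(-40)*((0 + 2)*(w(3) + 3)) = 0*((0 + 2)*((-2 + 3)/(3 + 3) + 3)) = 0*(2*(1/6 + 3)) = 0*(2*((⅙)*1 + 3)) = 0*(2*(⅙ + 3)) = 0*(2*(19/6)) = 0*(19/3) = 0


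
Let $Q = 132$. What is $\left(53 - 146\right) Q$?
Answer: $-12276$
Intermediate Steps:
$\left(53 - 146\right) Q = \left(53 - 146\right) 132 = \left(-93\right) 132 = -12276$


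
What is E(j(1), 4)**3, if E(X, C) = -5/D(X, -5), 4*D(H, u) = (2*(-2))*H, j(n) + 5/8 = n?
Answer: 64000/27 ≈ 2370.4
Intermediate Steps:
j(n) = -5/8 + n
D(H, u) = -H (D(H, u) = ((2*(-2))*H)/4 = (-4*H)/4 = -H)
E(X, C) = 5/X (E(X, C) = -5*(-1/X) = -(-5)/X = 5/X)
E(j(1), 4)**3 = (5/(-5/8 + 1))**3 = (5/(3/8))**3 = (5*(8/3))**3 = (40/3)**3 = 64000/27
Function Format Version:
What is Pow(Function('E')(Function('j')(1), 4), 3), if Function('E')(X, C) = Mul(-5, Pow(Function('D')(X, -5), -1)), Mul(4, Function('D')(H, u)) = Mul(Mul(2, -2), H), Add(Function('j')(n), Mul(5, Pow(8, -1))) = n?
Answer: Rational(64000, 27) ≈ 2370.4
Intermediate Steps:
Function('j')(n) = Add(Rational(-5, 8), n)
Function('D')(H, u) = Mul(-1, H) (Function('D')(H, u) = Mul(Rational(1, 4), Mul(Mul(2, -2), H)) = Mul(Rational(1, 4), Mul(-4, H)) = Mul(-1, H))
Function('E')(X, C) = Mul(5, Pow(X, -1)) (Function('E')(X, C) = Mul(-5, Pow(Mul(-1, X), -1)) = Mul(-5, Mul(-1, Pow(X, -1))) = Mul(5, Pow(X, -1)))
Pow(Function('E')(Function('j')(1), 4), 3) = Pow(Mul(5, Pow(Add(Rational(-5, 8), 1), -1)), 3) = Pow(Mul(5, Pow(Rational(3, 8), -1)), 3) = Pow(Mul(5, Rational(8, 3)), 3) = Pow(Rational(40, 3), 3) = Rational(64000, 27)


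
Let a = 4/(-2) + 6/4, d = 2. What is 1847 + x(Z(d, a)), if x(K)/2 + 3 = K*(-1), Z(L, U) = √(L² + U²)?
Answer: 1841 - √17 ≈ 1836.9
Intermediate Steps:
a = -½ (a = 4*(-½) + 6*(¼) = -2 + 3/2 = -½ ≈ -0.50000)
x(K) = -6 - 2*K (x(K) = -6 + 2*(K*(-1)) = -6 + 2*(-K) = -6 - 2*K)
1847 + x(Z(d, a)) = 1847 + (-6 - 2*√(2² + (-½)²)) = 1847 + (-6 - 2*√(4 + ¼)) = 1847 + (-6 - √17) = 1841 - √17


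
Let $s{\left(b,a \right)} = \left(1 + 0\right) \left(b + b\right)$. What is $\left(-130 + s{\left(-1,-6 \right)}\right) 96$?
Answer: $-12672$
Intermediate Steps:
$s{\left(b,a \right)} = 2 b$ ($s{\left(b,a \right)} = 1 \cdot 2 b = 2 b$)
$\left(-130 + s{\left(-1,-6 \right)}\right) 96 = \left(-130 + 2 \left(-1\right)\right) 96 = \left(-130 - 2\right) 96 = \left(-132\right) 96 = -12672$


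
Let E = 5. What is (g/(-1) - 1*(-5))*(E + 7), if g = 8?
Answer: -36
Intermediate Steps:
(g/(-1) - 1*(-5))*(E + 7) = (8/(-1) - 1*(-5))*(5 + 7) = (8*(-1) + 5)*12 = (-8 + 5)*12 = -3*12 = -36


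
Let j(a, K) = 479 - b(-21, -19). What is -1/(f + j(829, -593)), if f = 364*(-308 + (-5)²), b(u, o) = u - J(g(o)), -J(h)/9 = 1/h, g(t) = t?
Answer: 19/1947719 ≈ 9.7550e-6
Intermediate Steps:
J(h) = -9/h
b(u, o) = u + 9/o (b(u, o) = u - (-9)/o = u + 9/o)
f = -103012 (f = 364*(-308 + 25) = 364*(-283) = -103012)
j(a, K) = 9509/19 (j(a, K) = 479 - (-21 + 9/(-19)) = 479 - (-21 + 9*(-1/19)) = 479 - (-21 - 9/19) = 479 - 1*(-408/19) = 479 + 408/19 = 9509/19)
-1/(f + j(829, -593)) = -1/(-103012 + 9509/19) = -1/(-1947719/19) = -1*(-19/1947719) = 19/1947719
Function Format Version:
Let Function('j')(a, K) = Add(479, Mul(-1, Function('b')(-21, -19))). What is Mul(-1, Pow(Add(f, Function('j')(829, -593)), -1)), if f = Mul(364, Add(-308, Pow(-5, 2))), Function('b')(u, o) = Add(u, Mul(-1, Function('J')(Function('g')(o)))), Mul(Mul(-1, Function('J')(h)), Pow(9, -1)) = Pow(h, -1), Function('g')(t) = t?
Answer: Rational(19, 1947719) ≈ 9.7550e-6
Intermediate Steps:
Function('J')(h) = Mul(-9, Pow(h, -1))
Function('b')(u, o) = Add(u, Mul(9, Pow(o, -1))) (Function('b')(u, o) = Add(u, Mul(-1, Mul(-9, Pow(o, -1)))) = Add(u, Mul(9, Pow(o, -1))))
f = -103012 (f = Mul(364, Add(-308, 25)) = Mul(364, -283) = -103012)
Function('j')(a, K) = Rational(9509, 19) (Function('j')(a, K) = Add(479, Mul(-1, Add(-21, Mul(9, Pow(-19, -1))))) = Add(479, Mul(-1, Add(-21, Mul(9, Rational(-1, 19))))) = Add(479, Mul(-1, Add(-21, Rational(-9, 19)))) = Add(479, Mul(-1, Rational(-408, 19))) = Add(479, Rational(408, 19)) = Rational(9509, 19))
Mul(-1, Pow(Add(f, Function('j')(829, -593)), -1)) = Mul(-1, Pow(Add(-103012, Rational(9509, 19)), -1)) = Mul(-1, Pow(Rational(-1947719, 19), -1)) = Mul(-1, Rational(-19, 1947719)) = Rational(19, 1947719)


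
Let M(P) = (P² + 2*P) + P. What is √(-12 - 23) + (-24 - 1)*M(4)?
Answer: -700 + I*√35 ≈ -700.0 + 5.9161*I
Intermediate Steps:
M(P) = P² + 3*P
√(-12 - 23) + (-24 - 1)*M(4) = √(-12 - 23) + (-24 - 1)*(4*(3 + 4)) = √(-35) - 100*7 = I*√35 - 25*28 = I*√35 - 700 = -700 + I*√35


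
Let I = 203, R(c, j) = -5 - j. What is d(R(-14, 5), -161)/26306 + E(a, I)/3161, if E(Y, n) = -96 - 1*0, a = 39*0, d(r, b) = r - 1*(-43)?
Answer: -2421063/83153266 ≈ -0.029116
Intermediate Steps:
d(r, b) = 43 + r (d(r, b) = r + 43 = 43 + r)
a = 0
E(Y, n) = -96 (E(Y, n) = -96 + 0 = -96)
d(R(-14, 5), -161)/26306 + E(a, I)/3161 = (43 + (-5 - 1*5))/26306 - 96/3161 = (43 + (-5 - 5))*(1/26306) - 96*1/3161 = (43 - 10)*(1/26306) - 96/3161 = 33*(1/26306) - 96/3161 = 33/26306 - 96/3161 = -2421063/83153266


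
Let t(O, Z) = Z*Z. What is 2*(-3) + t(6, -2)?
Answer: -2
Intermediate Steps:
t(O, Z) = Z²
2*(-3) + t(6, -2) = 2*(-3) + (-2)² = -6 + 4 = -2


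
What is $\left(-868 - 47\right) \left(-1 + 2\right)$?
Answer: $-915$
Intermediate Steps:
$\left(-868 - 47\right) \left(-1 + 2\right) = \left(-868 - 47\right) 1 = \left(-915\right) 1 = -915$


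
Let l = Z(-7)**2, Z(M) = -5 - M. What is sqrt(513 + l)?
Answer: sqrt(517) ≈ 22.738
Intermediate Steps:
l = 4 (l = (-5 - 1*(-7))**2 = (-5 + 7)**2 = 2**2 = 4)
sqrt(513 + l) = sqrt(513 + 4) = sqrt(517)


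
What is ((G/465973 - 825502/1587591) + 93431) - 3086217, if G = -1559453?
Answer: -2213989750025106967/739774541043 ≈ -2.9928e+6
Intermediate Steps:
((G/465973 - 825502/1587591) + 93431) - 3086217 = ((-1559453/465973 - 825502/1587591) + 93431) - 3086217 = (-2860435191169/739774541043 + 93431) - 3086217 = 69115014708997364/739774541043 - 3086217 = -2213989750025106967/739774541043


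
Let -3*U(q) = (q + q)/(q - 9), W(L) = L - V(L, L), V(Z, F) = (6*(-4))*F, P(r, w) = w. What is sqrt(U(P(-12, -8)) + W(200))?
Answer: 2*sqrt(3251046)/51 ≈ 70.708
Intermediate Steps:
V(Z, F) = -24*F
W(L) = 25*L (W(L) = L - (-24)*L = L + 24*L = 25*L)
U(q) = -2*q/(3*(-9 + q)) (U(q) = -(q + q)/(3*(q - 9)) = -2*q/(3*(-9 + q)))
sqrt(U(P(-12, -8)) + W(200)) = sqrt(-2*(-8)/(-27 + 3*(-8)) + 25*200) = sqrt(-2*(-8)/(-27 - 24) + 5000) = sqrt(-2*(-8)/(-51) + 5000) = sqrt(-2*(-8)*(-1/51) + 5000) = sqrt(-16/51 + 5000) = sqrt(254984/51) = 2*sqrt(3251046)/51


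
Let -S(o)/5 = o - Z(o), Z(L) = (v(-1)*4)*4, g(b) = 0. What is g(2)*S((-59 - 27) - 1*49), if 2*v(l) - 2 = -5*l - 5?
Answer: 0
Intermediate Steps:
v(l) = -3/2 - 5*l/2 (v(l) = 1 + (-5*l - 5)/2 = 1 + (-5 - 5*l)/2 = 1 + (-5/2 - 5*l/2) = -3/2 - 5*l/2)
Z(L) = 16 (Z(L) = ((-3/2 - 5/2*(-1))*4)*4 = ((-3/2 + 5/2)*4)*4 = (1*4)*4 = 4*4 = 16)
S(o) = 80 - 5*o (S(o) = -5*(o - 1*16) = -5*(o - 16) = -5*(-16 + o) = 80 - 5*o)
g(2)*S((-59 - 27) - 1*49) = 0*(80 - 5*((-59 - 27) - 1*49)) = 0*(80 - 5*(-86 - 49)) = 0*(80 - 5*(-135)) = 0*(80 + 675) = 0*755 = 0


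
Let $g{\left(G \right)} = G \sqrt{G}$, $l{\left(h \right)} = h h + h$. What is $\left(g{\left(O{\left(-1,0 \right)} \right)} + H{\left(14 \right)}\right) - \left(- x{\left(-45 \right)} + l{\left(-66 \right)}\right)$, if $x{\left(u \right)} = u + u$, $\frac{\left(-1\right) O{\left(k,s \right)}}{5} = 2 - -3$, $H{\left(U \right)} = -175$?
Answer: $-4555 - 125 i \approx -4555.0 - 125.0 i$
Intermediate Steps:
$l{\left(h \right)} = h + h^{2}$ ($l{\left(h \right)} = h^{2} + h = h + h^{2}$)
$O{\left(k,s \right)} = -25$ ($O{\left(k,s \right)} = - 5 \left(2 - -3\right) = - 5 \left(2 + 3\right) = \left(-5\right) 5 = -25$)
$x{\left(u \right)} = 2 u$
$g{\left(G \right)} = G^{\frac{3}{2}}$
$\left(g{\left(O{\left(-1,0 \right)} \right)} + H{\left(14 \right)}\right) - \left(- x{\left(-45 \right)} + l{\left(-66 \right)}\right) = \left(\left(-25\right)^{\frac{3}{2}} - 175\right) + \left(2 \left(-45\right) - - 66 \left(1 - 66\right)\right) = \left(- 125 i - 175\right) - \left(90 - -4290\right) = \left(-175 - 125 i\right) - 4380 = -4555 - 125 i$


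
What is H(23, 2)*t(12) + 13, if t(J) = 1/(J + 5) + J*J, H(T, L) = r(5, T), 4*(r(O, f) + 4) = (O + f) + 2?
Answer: 17585/34 ≈ 517.21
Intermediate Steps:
r(O, f) = -7/2 + O/4 + f/4 (r(O, f) = -4 + ((O + f) + 2)/4 = -4 + (2 + O + f)/4 = -4 + (½ + O/4 + f/4) = -7/2 + O/4 + f/4)
H(T, L) = -9/4 + T/4 (H(T, L) = -7/2 + (¼)*5 + T/4 = -7/2 + 5/4 + T/4 = -9/4 + T/4)
t(J) = J² + 1/(5 + J) (t(J) = 1/(5 + J) + J² = J² + 1/(5 + J))
H(23, 2)*t(12) + 13 = (-9/4 + (¼)*23)*((1 + 12³ + 5*12²)/(5 + 12)) + 13 = (-9/4 + 23/4)*((1 + 1728 + 5*144)/17) + 13 = 7*((1 + 1728 + 720)/17)/2 + 13 = 7*((1/17)*2449)/2 + 13 = (7/2)*(2449/17) + 13 = 17143/34 + 13 = 17585/34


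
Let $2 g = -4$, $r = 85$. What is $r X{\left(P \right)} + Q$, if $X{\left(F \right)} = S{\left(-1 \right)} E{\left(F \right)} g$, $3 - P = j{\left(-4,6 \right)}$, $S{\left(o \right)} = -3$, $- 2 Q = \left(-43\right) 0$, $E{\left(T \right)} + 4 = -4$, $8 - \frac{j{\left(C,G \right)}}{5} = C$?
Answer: $-4080$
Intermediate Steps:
$j{\left(C,G \right)} = 40 - 5 C$
$E{\left(T \right)} = -8$ ($E{\left(T \right)} = -4 - 4 = -8$)
$g = -2$ ($g = \frac{1}{2} \left(-4\right) = -2$)
$Q = 0$ ($Q = - \frac{\left(-43\right) 0}{2} = \left(- \frac{1}{2}\right) 0 = 0$)
$P = -57$ ($P = 3 - \left(40 - -20\right) = 3 - \left(40 + 20\right) = 3 - 60 = -57$)
$X{\left(F \right)} = -48$ ($X{\left(F \right)} = \left(-3\right) \left(-8\right) \left(-2\right) = 24 \left(-2\right) = -48$)
$r X{\left(P \right)} + Q = 85 \left(-48\right) + 0 = -4080 + 0 = -4080$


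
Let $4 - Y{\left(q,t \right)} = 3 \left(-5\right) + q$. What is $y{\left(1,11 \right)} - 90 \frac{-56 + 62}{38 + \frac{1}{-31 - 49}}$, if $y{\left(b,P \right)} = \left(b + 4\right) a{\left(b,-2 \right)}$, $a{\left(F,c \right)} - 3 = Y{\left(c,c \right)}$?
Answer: $\frac{107160}{1013} \approx 105.78$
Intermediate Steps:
$Y{\left(q,t \right)} = 19 - q$ ($Y{\left(q,t \right)} = 4 - \left(3 \left(-5\right) + q\right) = 4 - \left(-15 + q\right) = 19 - q$)
$a{\left(F,c \right)} = 22 - c$ ($a{\left(F,c \right)} = 3 - \left(-19 + c\right) = 22 - c$)
$y{\left(b,P \right)} = 96 + 24 b$ ($y{\left(b,P \right)} = \left(b + 4\right) \left(22 - -2\right) = \left(4 + b\right) \left(22 + 2\right) = \left(4 + b\right) 24 = 96 + 24 b$)
$y{\left(1,11 \right)} - 90 \frac{-56 + 62}{38 + \frac{1}{-31 - 49}} = \left(96 + 24 \cdot 1\right) - 90 \frac{-56 + 62}{38 + \frac{1}{-31 - 49}} = \left(96 + 24\right) - 90 \frac{6}{38 + \frac{1}{-80}} = 120 - 90 \frac{6}{38 - \frac{1}{80}} = 120 - 90 \frac{6}{\frac{3039}{80}} = 120 - 90 \cdot 6 \cdot \frac{80}{3039} = 120 - \frac{14400}{1013} = \frac{107160}{1013}$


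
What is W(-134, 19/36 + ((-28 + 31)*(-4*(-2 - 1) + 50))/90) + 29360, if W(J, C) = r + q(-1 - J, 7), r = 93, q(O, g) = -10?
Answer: 29443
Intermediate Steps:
W(J, C) = 83 (W(J, C) = 93 - 10 = 83)
W(-134, 19/36 + ((-28 + 31)*(-4*(-2 - 1) + 50))/90) + 29360 = 83 + 29360 = 29443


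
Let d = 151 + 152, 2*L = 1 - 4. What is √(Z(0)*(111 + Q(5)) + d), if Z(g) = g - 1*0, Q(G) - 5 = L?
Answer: √303 ≈ 17.407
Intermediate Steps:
L = -3/2 (L = (1 - 4)/2 = (½)*(-3) = -3/2 ≈ -1.5000)
Q(G) = 7/2 (Q(G) = 5 - 3/2 = 7/2)
Z(g) = g (Z(g) = g + 0 = g)
d = 303
√(Z(0)*(111 + Q(5)) + d) = √(0*(111 + 7/2) + 303) = √(0*(229/2) + 303) = √(0 + 303) = √303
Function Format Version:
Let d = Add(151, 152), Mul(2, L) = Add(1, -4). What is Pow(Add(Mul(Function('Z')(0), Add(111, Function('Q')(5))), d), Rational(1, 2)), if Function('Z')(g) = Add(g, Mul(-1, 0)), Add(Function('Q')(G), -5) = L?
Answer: Pow(303, Rational(1, 2)) ≈ 17.407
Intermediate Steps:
L = Rational(-3, 2) (L = Mul(Rational(1, 2), Add(1, -4)) = Mul(Rational(1, 2), -3) = Rational(-3, 2) ≈ -1.5000)
Function('Q')(G) = Rational(7, 2) (Function('Q')(G) = Add(5, Rational(-3, 2)) = Rational(7, 2))
Function('Z')(g) = g (Function('Z')(g) = Add(g, 0) = g)
d = 303
Pow(Add(Mul(Function('Z')(0), Add(111, Function('Q')(5))), d), Rational(1, 2)) = Pow(Add(Mul(0, Add(111, Rational(7, 2))), 303), Rational(1, 2)) = Pow(Add(Mul(0, Rational(229, 2)), 303), Rational(1, 2)) = Pow(Add(0, 303), Rational(1, 2)) = Pow(303, Rational(1, 2))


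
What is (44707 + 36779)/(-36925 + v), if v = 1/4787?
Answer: -195036741/88379987 ≈ -2.2068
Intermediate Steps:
v = 1/4787 ≈ 0.00020890
(44707 + 36779)/(-36925 + v) = (44707 + 36779)/(-36925 + 1/4787) = 81486/(-176759974/4787) = 81486*(-4787/176759974) = -195036741/88379987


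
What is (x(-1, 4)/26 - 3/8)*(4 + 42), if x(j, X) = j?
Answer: -989/52 ≈ -19.019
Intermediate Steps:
(x(-1, 4)/26 - 3/8)*(4 + 42) = (-1/26 - 3/8)*(4 + 42) = (-1*1/26 - 3*1/8)*46 = (-1/26 - 3/8)*46 = -43/104*46 = -989/52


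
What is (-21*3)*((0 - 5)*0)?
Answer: 0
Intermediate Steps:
(-21*3)*((0 - 5)*0) = -(-315)*0 = -63*0 = 0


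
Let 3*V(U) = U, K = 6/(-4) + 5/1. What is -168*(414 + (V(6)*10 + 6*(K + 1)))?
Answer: -77448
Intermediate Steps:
K = 7/2 (K = 6*(-1/4) + 5*1 = -3/2 + 5 = 7/2 ≈ 3.5000)
V(U) = U/3
-168*(414 + (V(6)*10 + 6*(K + 1))) = -168*(414 + (((1/3)*6)*10 + 6*(7/2 + 1))) = -168*(414 + (2*10 + 6*(9/2))) = -168*(414 + (20 + 27)) = -168*(414 + 47) = -168*461 = -77448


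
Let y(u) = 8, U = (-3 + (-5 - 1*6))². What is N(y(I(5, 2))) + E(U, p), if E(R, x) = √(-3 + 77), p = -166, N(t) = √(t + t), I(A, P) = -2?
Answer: 4 + √74 ≈ 12.602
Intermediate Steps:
U = 196 (U = (-3 + (-5 - 6))² = (-3 - 11)² = (-14)² = 196)
N(t) = √2*√t (N(t) = √(2*t) = √2*√t)
E(R, x) = √74
N(y(I(5, 2))) + E(U, p) = √2*√8 + √74 = √2*(2*√2) + √74 = 4 + √74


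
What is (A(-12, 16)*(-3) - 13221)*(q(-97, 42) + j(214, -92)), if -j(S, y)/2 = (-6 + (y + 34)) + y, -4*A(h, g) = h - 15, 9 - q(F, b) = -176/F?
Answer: -1639849365/388 ≈ -4.2264e+6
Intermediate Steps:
q(F, b) = 9 + 176/F (q(F, b) = 9 - (-176)/F = 9 + 176/F)
A(h, g) = 15/4 - h/4 (A(h, g) = -(h - 15)/4 = -(-15 + h)/4 = 15/4 - h/4)
j(S, y) = -56 - 4*y (j(S, y) = -2*((-6 + (y + 34)) + y) = -2*((-6 + (34 + y)) + y) = -2*((28 + y) + y) = -2*(28 + 2*y) = -56 - 4*y)
(A(-12, 16)*(-3) - 13221)*(q(-97, 42) + j(214, -92)) = ((15/4 - 1/4*(-12))*(-3) - 13221)*((9 + 176/(-97)) + (-56 - 4*(-92))) = ((15/4 + 3)*(-3) - 13221)*((9 + 176*(-1/97)) + (-56 + 368)) = ((27/4)*(-3) - 13221)*((9 - 176/97) + 312) = (-81/4 - 13221)*(697/97 + 312) = -52965/4*30961/97 = -1639849365/388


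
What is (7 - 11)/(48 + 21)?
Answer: -4/69 ≈ -0.057971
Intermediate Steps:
(7 - 11)/(48 + 21) = -4/69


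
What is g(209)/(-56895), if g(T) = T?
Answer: -209/56895 ≈ -0.0036734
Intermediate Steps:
g(209)/(-56895) = 209/(-56895) = 209*(-1/56895) = -209/56895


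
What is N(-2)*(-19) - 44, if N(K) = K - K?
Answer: -44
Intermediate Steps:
N(K) = 0
N(-2)*(-19) - 44 = 0*(-19) - 44 = 0 - 44 = -44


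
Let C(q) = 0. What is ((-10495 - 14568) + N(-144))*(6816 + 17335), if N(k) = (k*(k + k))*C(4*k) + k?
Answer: -608774257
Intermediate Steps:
N(k) = k (N(k) = (k*(k + k))*0 + k = (k*(2*k))*0 + k = (2*k²)*0 + k = 0 + k = k)
((-10495 - 14568) + N(-144))*(6816 + 17335) = ((-10495 - 14568) - 144)*(6816 + 17335) = (-25063 - 144)*24151 = -25207*24151 = -608774257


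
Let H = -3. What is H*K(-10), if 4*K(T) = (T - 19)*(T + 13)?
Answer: 261/4 ≈ 65.250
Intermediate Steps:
K(T) = (-19 + T)*(13 + T)/4 (K(T) = ((T - 19)*(T + 13))/4 = ((-19 + T)*(13 + T))/4 = (-19 + T)*(13 + T)/4)
H*K(-10) = -3*(-247/4 - 3/2*(-10) + (1/4)*(-10)**2) = -3*(-247/4 + 15 + (1/4)*100) = -3*(-247/4 + 15 + 25) = -3*(-87/4) = 261/4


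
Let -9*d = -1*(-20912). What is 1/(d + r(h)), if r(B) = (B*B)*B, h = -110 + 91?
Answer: -9/82643 ≈ -0.00010890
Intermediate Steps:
d = -20912/9 (d = -(-1)*(-20912)/9 = -⅑*20912 = -20912/9 ≈ -2323.6)
h = -19
r(B) = B³ (r(B) = B²*B = B³)
1/(d + r(h)) = 1/(-20912/9 + (-19)³) = 1/(-20912/9 - 6859) = 1/(-82643/9) = -9/82643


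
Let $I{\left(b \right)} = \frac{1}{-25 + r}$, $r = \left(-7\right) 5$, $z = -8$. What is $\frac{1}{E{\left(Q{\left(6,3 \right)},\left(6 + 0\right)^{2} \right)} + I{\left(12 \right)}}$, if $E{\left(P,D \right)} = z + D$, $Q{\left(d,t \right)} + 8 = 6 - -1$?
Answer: $\frac{60}{1679} \approx 0.035736$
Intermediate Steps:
$r = -35$
$Q{\left(d,t \right)} = -1$ ($Q{\left(d,t \right)} = -8 + \left(6 - -1\right) = -8 + \left(6 + 1\right) = -8 + 7 = -1$)
$E{\left(P,D \right)} = -8 + D$
$I{\left(b \right)} = - \frac{1}{60}$ ($I{\left(b \right)} = \frac{1}{-25 - 35} = \frac{1}{-60} = - \frac{1}{60}$)
$\frac{1}{E{\left(Q{\left(6,3 \right)},\left(6 + 0\right)^{2} \right)} + I{\left(12 \right)}} = \frac{1}{\left(-8 + \left(6 + 0\right)^{2}\right) - \frac{1}{60}} = \frac{1}{\left(-8 + 6^{2}\right) - \frac{1}{60}} = \frac{1}{\left(-8 + 36\right) - \frac{1}{60}} = \frac{1}{28 - \frac{1}{60}} = \frac{1}{\frac{1679}{60}} = \frac{60}{1679}$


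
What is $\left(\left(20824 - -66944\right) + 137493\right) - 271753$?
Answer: $-46492$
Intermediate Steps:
$\left(\left(20824 - -66944\right) + 137493\right) - 271753 = \left(\left(20824 + 66944\right) + 137493\right) - 271753 = \left(87768 + 137493\right) - 271753 = 225261 - 271753 = -46492$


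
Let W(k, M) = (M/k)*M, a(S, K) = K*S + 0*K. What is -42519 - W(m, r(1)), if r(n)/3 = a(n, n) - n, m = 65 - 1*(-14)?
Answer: -42519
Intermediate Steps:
a(S, K) = K*S (a(S, K) = K*S + 0 = K*S)
m = 79 (m = 65 + 14 = 79)
r(n) = -3*n + 3*n² (r(n) = 3*(n*n - n) = 3*(n² - n) = -3*n + 3*n²)
W(k, M) = M²/k
-42519 - W(m, r(1)) = -42519 - (3*1*(-1 + 1))²/79 = -42519 - (3*1*0)²/79 = -42519 - 0²/79 = -42519 - 0/79 = -42519 - 1*0 = -42519 + 0 = -42519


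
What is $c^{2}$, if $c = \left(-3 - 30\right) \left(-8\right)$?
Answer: $69696$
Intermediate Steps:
$c = 264$ ($c = \left(-3 - 30\right) \left(-8\right) = \left(-33\right) \left(-8\right) = 264$)
$c^{2} = 264^{2} = 69696$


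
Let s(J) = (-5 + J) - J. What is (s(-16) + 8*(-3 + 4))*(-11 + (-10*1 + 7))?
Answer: -42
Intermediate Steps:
s(J) = -5
(s(-16) + 8*(-3 + 4))*(-11 + (-10*1 + 7)) = (-5 + 8*(-3 + 4))*(-11 + (-10*1 + 7)) = (-5 + 8*1)*(-11 + (-10 + 7)) = (-5 + 8)*(-11 - 3) = 3*(-14) = -42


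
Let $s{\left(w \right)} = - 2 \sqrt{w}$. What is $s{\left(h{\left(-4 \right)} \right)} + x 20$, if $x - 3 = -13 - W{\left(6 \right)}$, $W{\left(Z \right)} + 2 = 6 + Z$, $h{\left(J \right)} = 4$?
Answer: $-404$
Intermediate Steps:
$W{\left(Z \right)} = 4 + Z$ ($W{\left(Z \right)} = -2 + \left(6 + Z\right) = 4 + Z$)
$x = -20$ ($x = 3 - 23 = -20$)
$s{\left(h{\left(-4 \right)} \right)} + x 20 = - 2 \sqrt{4} - 400 = \left(-2\right) 2 - 400 = -4 - 400 = -404$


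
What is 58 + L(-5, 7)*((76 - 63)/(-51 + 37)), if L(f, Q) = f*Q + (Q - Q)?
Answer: 181/2 ≈ 90.500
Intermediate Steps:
L(f, Q) = Q*f (L(f, Q) = Q*f + 0 = Q*f)
58 + L(-5, 7)*((76 - 63)/(-51 + 37)) = 58 + (7*(-5))*((76 - 63)/(-51 + 37)) = 58 - 455/(-14) = 58 - 455*(-1)/14 = 58 - 35*(-13/14) = 58 + 65/2 = 181/2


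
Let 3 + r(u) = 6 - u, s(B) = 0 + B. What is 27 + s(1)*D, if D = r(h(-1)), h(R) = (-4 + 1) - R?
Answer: 32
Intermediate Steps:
s(B) = B
h(R) = -3 - R
r(u) = 3 - u (r(u) = -3 + (6 - u) = 3 - u)
D = 5 (D = 3 - (-3 - 1*(-1)) = 3 - (-3 + 1) = 3 - 1*(-2) = 3 + 2 = 5)
27 + s(1)*D = 27 + 1*5 = 27 + 5 = 32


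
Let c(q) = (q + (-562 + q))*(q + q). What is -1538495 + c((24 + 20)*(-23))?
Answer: 3695569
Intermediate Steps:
c(q) = 2*q*(-562 + 2*q) (c(q) = (-562 + 2*q)*(2*q) = 2*q*(-562 + 2*q))
-1538495 + c((24 + 20)*(-23)) = -1538495 + 4*((24 + 20)*(-23))*(-281 + (24 + 20)*(-23)) = -1538495 + 4*(44*(-23))*(-281 + 44*(-23)) = -1538495 + 4*(-1012)*(-281 - 1012) = -1538495 + 4*(-1012)*(-1293) = -1538495 + 5234064 = 3695569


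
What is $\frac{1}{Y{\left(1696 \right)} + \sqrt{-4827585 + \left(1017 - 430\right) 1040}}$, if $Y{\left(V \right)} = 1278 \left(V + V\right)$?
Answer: $\frac{4334976}{18792021137681} - \frac{i \sqrt{4217105}}{18792021137681} \approx 2.3068 \cdot 10^{-7} - 1.0928 \cdot 10^{-10} i$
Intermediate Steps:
$Y{\left(V \right)} = 2556 V$ ($Y{\left(V \right)} = 1278 \cdot 2 V = 2556 V$)
$\frac{1}{Y{\left(1696 \right)} + \sqrt{-4827585 + \left(1017 - 430\right) 1040}} = \frac{1}{2556 \cdot 1696 + \sqrt{-4827585 + \left(1017 - 430\right) 1040}} = \frac{1}{4334976 + \sqrt{-4827585 + 587 \cdot 1040}} = \frac{1}{4334976 + \sqrt{-4827585 + 610480}} = \frac{1}{4334976 + \sqrt{-4217105}} = \frac{1}{4334976 + i \sqrt{4217105}}$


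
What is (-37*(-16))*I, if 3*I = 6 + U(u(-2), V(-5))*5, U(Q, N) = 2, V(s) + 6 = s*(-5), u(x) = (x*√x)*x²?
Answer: 9472/3 ≈ 3157.3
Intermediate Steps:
u(x) = x^(7/2) (u(x) = x^(3/2)*x² = x^(7/2))
V(s) = -6 - 5*s (V(s) = -6 + s*(-5) = -6 - 5*s)
I = 16/3 (I = (6 + 2*5)/3 = (6 + 10)/3 = (⅓)*16 = 16/3 ≈ 5.3333)
(-37*(-16))*I = -37*(-16)*(16/3) = 592*(16/3) = 9472/3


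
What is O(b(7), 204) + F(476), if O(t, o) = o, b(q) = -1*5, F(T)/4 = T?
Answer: 2108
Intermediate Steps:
F(T) = 4*T
b(q) = -5
O(b(7), 204) + F(476) = 204 + 4*476 = 204 + 1904 = 2108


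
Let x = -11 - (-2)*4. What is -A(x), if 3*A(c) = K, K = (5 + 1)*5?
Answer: -10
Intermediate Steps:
K = 30 (K = 6*5 = 30)
x = -3 (x = -11 - 1*(-8) = -11 + 8 = -3)
A(c) = 10 (A(c) = (⅓)*30 = 10)
-A(x) = -1*10 = -10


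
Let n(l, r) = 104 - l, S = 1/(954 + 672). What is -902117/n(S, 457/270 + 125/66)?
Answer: -1466842242/169103 ≈ -8674.3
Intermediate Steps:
S = 1/1626 ≈ 0.00061501
-902117/n(S, 457/270 + 125/66) = -902117/(104 - 1*1/1626) = -902117/(104 - 1/1626) = -902117/169103/1626 = -902117*1626/169103 = -1466842242/169103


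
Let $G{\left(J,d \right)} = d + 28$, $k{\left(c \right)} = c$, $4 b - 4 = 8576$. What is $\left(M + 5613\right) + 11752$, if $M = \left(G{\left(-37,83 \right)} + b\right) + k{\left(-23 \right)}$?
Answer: $19598$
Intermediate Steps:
$b = 2145$ ($b = 1 + \frac{1}{4} \cdot 8576 = 1 + 2144 = 2145$)
$G{\left(J,d \right)} = 28 + d$
$M = 2233$ ($M = \left(\left(28 + 83\right) + 2145\right) - 23 = \left(111 + 2145\right) - 23 = 2256 - 23 = 2233$)
$\left(M + 5613\right) + 11752 = \left(2233 + 5613\right) + 11752 = 7846 + 11752 = 19598$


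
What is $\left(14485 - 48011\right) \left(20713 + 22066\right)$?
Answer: $-1434208754$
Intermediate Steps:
$\left(14485 - 48011\right) \left(20713 + 22066\right) = \left(-33526\right) 42779 = -1434208754$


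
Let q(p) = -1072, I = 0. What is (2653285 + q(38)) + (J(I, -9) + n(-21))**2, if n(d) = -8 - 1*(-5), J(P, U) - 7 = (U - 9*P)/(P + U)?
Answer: 2652238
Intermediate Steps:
J(P, U) = 7 + (U - 9*P)/(P + U)
n(d) = -3 (n(d) = -8 + 5 = -3)
(2653285 + q(38)) + (J(I, -9) + n(-21))**2 = (2653285 - 1072) + (2*(-1*0 + 4*(-9))/(0 - 9) - 3)**2 = 2652213 + (2*(0 - 36)/(-9) - 3)**2 = 2652213 + (2*(-1/9)*(-36) - 3)**2 = 2652213 + (8 - 3)**2 = 2652213 + 5**2 = 2652213 + 25 = 2652238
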